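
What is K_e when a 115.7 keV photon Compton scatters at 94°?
22.5598 keV

By energy conservation: K_e = E_initial - E_final

First find the scattered photon energy:
Initial wavelength: λ = hc/E = 10.7160 pm
Compton shift: Δλ = λ_C(1 - cos(94°)) = 2.5956 pm
Final wavelength: λ' = 10.7160 + 2.5956 = 13.3116 pm
Final photon energy: E' = hc/λ' = 93.1402 keV

Electron kinetic energy:
K_e = E - E' = 115.7000 - 93.1402 = 22.5598 keV

(Intermediate values are shown rounded; full precision is carried through to the final answer.)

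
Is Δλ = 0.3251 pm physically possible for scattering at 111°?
No, inconsistent

Calculate the expected shift for θ = 111°:

Δλ_expected = λ_C(1 - cos(111°))
Δλ_expected = 2.4263 × (1 - cos(111°))
Δλ_expected = 2.4263 × 1.3584
Δλ_expected = 3.2958 pm

Given shift: 0.3251 pm
Expected shift: 3.2958 pm
Difference: 2.9708 pm

The values do not match. The given shift corresponds to θ ≈ 30.0°, not 111°.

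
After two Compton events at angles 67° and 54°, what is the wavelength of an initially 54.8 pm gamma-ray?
57.2784 pm

Apply Compton shift twice:

First scattering at θ₁ = 67°:
Δλ₁ = λ_C(1 - cos(67°))
Δλ₁ = 2.4263 × 0.6093
Δλ₁ = 1.4783 pm

After first scattering:
λ₁ = 54.8 + 1.4783 = 56.2783 pm

Second scattering at θ₂ = 54°:
Δλ₂ = λ_C(1 - cos(54°))
Δλ₂ = 2.4263 × 0.4122
Δλ₂ = 1.0002 pm

Final wavelength:
λ₂ = 56.2783 + 1.0002 = 57.2784 pm

Total shift: Δλ_total = 1.4783 + 1.0002 = 2.4784 pm

(Intermediate values are shown rounded; full precision is carried through to the final answer.)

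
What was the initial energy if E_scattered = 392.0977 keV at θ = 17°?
405.7000 keV

Convert final energy to wavelength (hc ≈ 1239.842 keV·pm):
λ' = hc/E' = 1239.842 / 392.0977 = 3.1621 pm

Calculate the Compton shift:
Δλ = λ_C(1 - cos(17°))
Δλ = 2.4263 × (1 - cos(17°))
Δλ = 0.1060 pm

Initial wavelength:
λ = λ' - Δλ = 3.1621 - 0.1060 = 3.0561 pm

Initial energy:
E = hc/λ = 1239.842 / 3.0561 = 405.7000 keV

(Intermediate values are shown rounded; full precision is carried through to the final answer.)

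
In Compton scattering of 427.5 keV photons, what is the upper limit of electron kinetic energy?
267.5789 keV

Maximum energy transfer occurs at θ = 180° (backscattering).

Initial photon: E₀ = 427.5 keV → λ₀ = 2.9002 pm

Maximum Compton shift (at 180°):
Δλ_max = 2λ_C = 2 × 2.4263 = 4.8526 pm

Final wavelength:
λ' = 2.9002 + 4.8526 = 7.7528 pm

Minimum photon energy (maximum energy to electron):
E'_min = hc/λ' = 159.9211 keV

Maximum electron kinetic energy:
K_max = E₀ - E'_min = 427.5000 - 159.9211 = 267.5789 keV

(Intermediate values are shown rounded; full precision is carried through to the final answer.)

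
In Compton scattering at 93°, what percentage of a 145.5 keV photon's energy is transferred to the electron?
0.2306 (or 23.06%)

Calculate initial and final photon energies:

Initial: E₀ = 145.5 keV → λ₀ = 8.5213 pm
Compton shift: Δλ = 2.5533 pm
Final wavelength: λ' = 11.0745 pm
Final energy: E' = 111.9542 keV

Fractional energy loss:
(E₀ - E')/E₀ = (145.5000 - 111.9542)/145.5000
= 33.5458/145.5000
= 0.2306
= 23.06%

(Intermediate values are shown rounded; full precision is carried through to the final answer.)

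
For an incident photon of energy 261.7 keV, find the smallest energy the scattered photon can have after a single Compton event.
129.2813 keV (at θ = 180°)

The scattered photon has minimum energy when its wavelength is maximum, i.e., when the Compton shift Δλ = λ_C(1 − cos θ) is maximum. This occurs at θ = 180° (backscattering), giving Δλ_max = 2λ_C = 4.8526 pm.

Initial wavelength: λ₀ = hc/E₀ = 4.7376 pm
Maximum final wavelength: λ'_max = λ₀ + 2λ_C = 4.7376 + 4.8526 = 9.5903 pm
Minimum final energy: E'_min = hc/λ'_max = 129.2813 keV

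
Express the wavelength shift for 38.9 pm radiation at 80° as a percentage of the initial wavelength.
5.1542%

Calculate the Compton shift:
Δλ = λ_C(1 - cos(80°))
Δλ = 2.4263 × (1 - cos(80°))
Δλ = 2.4263 × 0.8264
Δλ = 2.0050 pm

Percentage change:
(Δλ/λ₀) × 100 = (2.0050/38.9) × 100
= 5.1542%

(Intermediate values are shown rounded; full precision is carried through to the final answer.)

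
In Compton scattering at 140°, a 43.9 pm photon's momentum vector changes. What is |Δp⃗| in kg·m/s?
2.7109e-23 kg·m/s

Photon momentum magnitude is p = h/λ.

Initial momentum:
p₀ = h/λ = 6.6261e-34/4.3900e-11 = 1.5094e-23 kg·m/s

After scattering:
λ' = λ + Δλ = 43.9 + 4.2850 = 48.1850 pm
p' = h/λ' = 6.6261e-34/4.8185e-11 = 1.3751e-23 kg·m/s

Momentum is a vector; the scattered photon's direction makes angle θ = 140° with the incident direction. The magnitude of the vector change Δp⃗ = p⃗₀ − p⃗' is found from the law of cosines:
|Δp⃗|² = p₀² + p'² − 2p₀p'cos θ
|Δp⃗|² = (1.5094e-23)² + (1.3751e-23)² − 2·1.5094e-23·1.3751e-23·cos(140°)
|Δp⃗| = 2.7109e-23 kg·m/s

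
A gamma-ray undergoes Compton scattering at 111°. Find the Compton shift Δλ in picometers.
3.2958 pm

Using the Compton scattering formula:
Δλ = λ_C(1 - cos θ)

where λ_C = h/(m_e·c) ≈ 2.4263 pm is the Compton wavelength of an electron.

For θ = 111°:
cos(111°) = -0.3584
1 - cos(111°) = 1.3584

Δλ = 2.4263 × 1.3584
Δλ = 3.2958 pm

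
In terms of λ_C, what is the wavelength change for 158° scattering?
1.9272 λ_C

The Compton shift formula is:
Δλ = λ_C(1 - cos θ)

Dividing both sides by λ_C:
Δλ/λ_C = 1 - cos θ

For θ = 158°:
Δλ/λ_C = 1 - cos(158°)
Δλ/λ_C = 1 - -0.9272
Δλ/λ_C = 1.9272

This means the shift is 1.9272 × λ_C = 4.6759 pm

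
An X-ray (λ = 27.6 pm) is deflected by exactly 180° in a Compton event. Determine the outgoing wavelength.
32.4526 pm

Using the Compton formula: λ' = λ + λ_C(1 − cos θ)

For θ = 180°, cos θ = -1 (exact) = -1.0000, so:
1 − cos 180° = 1 − (-1) = 2.0000

Δλ = λ_C × 2.0000 = 2.4263 × 2.0000 = 4.8526 pm

λ' = 27.6 + 4.8526 = 32.4526 pm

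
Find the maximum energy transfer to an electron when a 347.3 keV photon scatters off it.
200.0952 keV

Maximum energy transfer occurs at θ = 180° (backscattering).

Initial photon: E₀ = 347.3 keV → λ₀ = 3.5699 pm

Maximum Compton shift (at 180°):
Δλ_max = 2λ_C = 2 × 2.4263 = 4.8526 pm

Final wavelength:
λ' = 3.5699 + 4.8526 = 8.4226 pm

Minimum photon energy (maximum energy to electron):
E'_min = hc/λ' = 147.2048 keV

Maximum electron kinetic energy:
K_max = E₀ - E'_min = 347.3000 - 147.2048 = 200.0952 keV

(Intermediate values are shown rounded; full precision is carried through to the final answer.)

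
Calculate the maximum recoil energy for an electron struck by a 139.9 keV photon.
49.4993 keV

Maximum energy transfer occurs at θ = 180° (backscattering).

Initial photon: E₀ = 139.9 keV → λ₀ = 8.8623 pm

Maximum Compton shift (at 180°):
Δλ_max = 2λ_C = 2 × 2.4263 = 4.8526 pm

Final wavelength:
λ' = 8.8623 + 4.8526 = 13.7150 pm

Minimum photon energy (maximum energy to electron):
E'_min = hc/λ' = 90.4007 keV

Maximum electron kinetic energy:
K_max = E₀ - E'_min = 139.9000 - 90.4007 = 49.4993 keV

(Intermediate values are shown rounded; full precision is carried through to the final answer.)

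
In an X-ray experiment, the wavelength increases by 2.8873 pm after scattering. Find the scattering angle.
100.95°

From the Compton formula Δλ = λ_C(1 - cos θ), we can solve for θ:

cos θ = 1 - Δλ/λ_C

Given:
- Δλ = 2.8873 pm
- λ_C = h/(m_e·c) ≈ 2.42631024 pm

cos θ = 1 - 2.8873/2.42631024
cos θ = 1 - 1.189996
cos θ = -0.189996

θ = arccos(-0.189996)
θ = 100.95°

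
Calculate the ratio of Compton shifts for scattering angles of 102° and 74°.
102° produces the larger shift by a factor of 1.668

Calculate both shifts using Δλ = λ_C(1 - cos θ):

For θ₁ = 74°:
Δλ₁ = 2.4263 × (1 - cos(74°))
Δλ₁ = 2.4263 × 0.7244
Δλ₁ = 1.7575 pm

For θ₂ = 102°:
Δλ₂ = 2.4263 × (1 - cos(102°))
Δλ₂ = 2.4263 × 1.2079
Δλ₂ = 2.9308 pm

The 102° angle produces the larger shift.
Ratio: 2.9308/1.7575 = 1.668

(Intermediate values are shown rounded; full precision is carried through to the final answer.)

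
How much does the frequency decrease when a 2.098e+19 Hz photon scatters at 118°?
4.189e+18 Hz (decrease)

Convert frequency to wavelength (c = 299792458 m/s):
λ₀ = c/f₀ = 299792458/2.098e+19 = 1.4289440e-11 m = 14.2894 pm

Calculate Compton shift:
Δλ = λ_C(1 - cos(118°)) = 3.5654 pm

Final wavelength:
λ' = λ₀ + Δλ = 14.2894 + 3.5654 = 17.8548 pm

Final frequency:
f' = c/λ' = 299792458/1.7854834e-11 = 1.6790548e+19 Hz

Frequency shift (decrease):
Δf = f₀ - f' = 2.098e+19 - 1.6790548e+19 = 4.189e+18 Hz

(Intermediate values are shown rounded; full precision is carried through to the final answer.)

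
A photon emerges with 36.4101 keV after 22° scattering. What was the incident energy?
36.6000 keV

Convert final energy to wavelength (hc ≈ 1239.842 keV·pm):
λ' = hc/E' = 1239.842 / 36.4101 = 34.0521 pm

Calculate the Compton shift:
Δλ = λ_C(1 - cos(22°))
Δλ = 2.4263 × (1 - cos(22°))
Δλ = 0.1767 pm

Initial wavelength:
λ = λ' - Δλ = 34.0521 - 0.1767 = 33.8755 pm

Initial energy:
E = hc/λ = 1239.842 / 33.8755 = 36.6000 keV

(Intermediate values are shown rounded; full precision is carried through to the final answer.)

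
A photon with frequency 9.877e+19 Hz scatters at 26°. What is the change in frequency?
7.393e+18 Hz (decrease)

Convert frequency to wavelength (c = 299792458 m/s):
λ₀ = c/f₀ = 299792458/9.877e+19 = 3.0352583e-12 m = 3.0353 pm

Calculate Compton shift:
Δλ = λ_C(1 - cos(26°)) = 0.2456 pm

Final wavelength:
λ' = λ₀ + Δλ = 3.0353 + 0.2456 = 3.2808 pm

Final frequency:
f' = c/λ' = 299792458/3.2808153e-12 = 9.1377426e+19 Hz

Frequency shift (decrease):
Δf = f₀ - f' = 9.877e+19 - 9.1377426e+19 = 7.393e+18 Hz

(Intermediate values are shown rounded; full precision is carried through to the final answer.)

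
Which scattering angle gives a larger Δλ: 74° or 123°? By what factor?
123° produces the larger shift by a factor of 2.132

Calculate both shifts using Δλ = λ_C(1 - cos θ):

For θ₁ = 74°:
Δλ₁ = 2.4263 × (1 - cos(74°))
Δλ₁ = 2.4263 × 0.7244
Δλ₁ = 1.7575 pm

For θ₂ = 123°:
Δλ₂ = 2.4263 × (1 - cos(123°))
Δλ₂ = 2.4263 × 1.5446
Δλ₂ = 3.7478 pm

The 123° angle produces the larger shift.
Ratio: 3.7478/1.7575 = 2.132

(Intermediate values are shown rounded; full precision is carried through to the final answer.)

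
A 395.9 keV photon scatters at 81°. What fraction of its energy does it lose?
0.3952 (or 39.52%)

Calculate initial and final photon energies:

Initial: E₀ = 395.9 keV → λ₀ = 3.1317 pm
Compton shift: Δλ = 2.0468 pm
Final wavelength: λ' = 5.1785 pm
Final energy: E' = 239.4231 keV

Fractional energy loss:
(E₀ - E')/E₀ = (395.9000 - 239.4231)/395.9000
= 156.4769/395.9000
= 0.3952
= 39.52%

(Intermediate values are shown rounded; full precision is carried through to the final answer.)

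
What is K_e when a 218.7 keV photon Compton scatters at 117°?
83.8903 keV

By energy conservation: K_e = E_initial - E_final

First find the scattered photon energy:
Initial wavelength: λ = hc/E = 5.6691 pm
Compton shift: Δλ = λ_C(1 - cos(117°)) = 3.5278 pm
Final wavelength: λ' = 5.6691 + 3.5278 = 9.1970 pm
Final photon energy: E' = hc/λ' = 134.8097 keV

Electron kinetic energy:
K_e = E - E' = 218.7000 - 134.8097 = 83.8903 keV

(Intermediate values are shown rounded; full precision is carried through to the final answer.)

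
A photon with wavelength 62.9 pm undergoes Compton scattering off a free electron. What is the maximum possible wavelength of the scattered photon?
67.7526 pm (at θ = 180°)

The Compton shift is Δλ = λ_C(1 − cos θ).

Since cos θ ranges from −1 to 1, the factor (1 − cos θ) ranges from 0 to 2; the maximum shift occurs at θ = 180° (backscattering):
Δλ_max = 2λ_C = 2 × 2.4263 pm = 4.8526 pm

Maximum scattered wavelength:
λ'_max = λ₀ + Δλ_max = 62.9 + 4.8526 = 67.7526 pm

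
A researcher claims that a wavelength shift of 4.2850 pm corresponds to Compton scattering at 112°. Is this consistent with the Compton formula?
No, inconsistent

Calculate the expected shift for θ = 112°:

Δλ_expected = λ_C(1 - cos(112°))
Δλ_expected = 2.4263 × (1 - cos(112°))
Δλ_expected = 2.4263 × 1.3746
Δλ_expected = 3.3352 pm

Given shift: 4.2850 pm
Expected shift: 3.3352 pm
Difference: 0.9497 pm

The values do not match. The given shift corresponds to θ ≈ 140.0°, not 112°.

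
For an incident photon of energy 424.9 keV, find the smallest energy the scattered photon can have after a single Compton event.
159.5559 keV (at θ = 180°)

The scattered photon has minimum energy when its wavelength is maximum, i.e., when the Compton shift Δλ = λ_C(1 − cos θ) is maximum. This occurs at θ = 180° (backscattering), giving Δλ_max = 2λ_C = 4.8526 pm.

Initial wavelength: λ₀ = hc/E₀ = 2.9180 pm
Maximum final wavelength: λ'_max = λ₀ + 2λ_C = 2.9180 + 4.8526 = 7.7706 pm
Minimum final energy: E'_min = hc/λ'_max = 159.5559 keV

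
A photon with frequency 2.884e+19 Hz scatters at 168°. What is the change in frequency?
9.110e+18 Hz (decrease)

Convert frequency to wavelength (c = 299792458 m/s):
λ₀ = c/f₀ = 299792458/2.884e+19 = 1.0395023e-11 m = 10.3950 pm

Calculate Compton shift:
Δλ = λ_C(1 - cos(168°)) = 4.7996 pm

Final wavelength:
λ' = λ₀ + Δλ = 10.3950 + 4.7996 = 15.1946 pm

Final frequency:
f' = c/λ' = 299792458/1.5194623e-11 = 1.9730168e+19 Hz

Frequency shift (decrease):
Δf = f₀ - f' = 2.884e+19 - 1.9730168e+19 = 9.110e+18 Hz

(Intermediate values are shown rounded; full precision is carried through to the final answer.)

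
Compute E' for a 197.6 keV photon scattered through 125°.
122.8480 keV

First convert energy to wavelength:
λ = hc/E, with hc ≈ 1239.842 keV·pm (i.e. 1239.842 eV·nm)

For E = 197.6 keV = 197600 eV:
λ = 1239.842 keV·pm / 197.6 keV
λ = 6.2745 pm

Calculate the Compton shift:
Δλ = λ_C(1 - cos(125°)) = 2.4263 × 1.5736
Δλ = 3.8180 pm

Final wavelength:
λ' = 6.2745 + 3.8180 = 10.0925 pm

Final energy:
E' = hc/λ' = 1239.842 / 10.0925 = 122.8480 keV

(Intermediate values are shown rounded; full precision is carried through to the final answer.)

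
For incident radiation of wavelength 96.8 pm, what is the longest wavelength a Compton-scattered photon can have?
101.6526 pm (at θ = 180°)

The Compton shift is Δλ = λ_C(1 − cos θ).

Since cos θ ranges from −1 to 1, the factor (1 − cos θ) ranges from 0 to 2; the maximum shift occurs at θ = 180° (backscattering):
Δλ_max = 2λ_C = 2 × 2.4263 pm = 4.8526 pm

Maximum scattered wavelength:
λ'_max = λ₀ + Δλ_max = 96.8 + 4.8526 = 101.6526 pm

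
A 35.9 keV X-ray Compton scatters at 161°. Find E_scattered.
31.5832 keV

First convert energy to wavelength:
λ = hc/E, with hc ≈ 1239.842 keV·pm (i.e. 1239.842 eV·nm)

For E = 35.9 keV = 35900 eV:
λ = 1239.842 keV·pm / 35.9 keV
λ = 34.5360 pm

Calculate the Compton shift:
Δλ = λ_C(1 - cos(161°)) = 2.4263 × 1.9455
Δλ = 4.7204 pm

Final wavelength:
λ' = 34.5360 + 4.7204 = 39.2564 pm

Final energy:
E' = hc/λ' = 1239.842 / 39.2564 = 31.5832 keV

(Intermediate values are shown rounded; full precision is carried through to the final answer.)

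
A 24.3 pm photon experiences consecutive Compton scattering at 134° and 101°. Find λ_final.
31.3010 pm

Apply Compton shift twice:

First scattering at θ₁ = 134°:
Δλ₁ = λ_C(1 - cos(134°))
Δλ₁ = 2.4263 × 1.6947
Δλ₁ = 4.1118 pm

After first scattering:
λ₁ = 24.3 + 4.1118 = 28.4118 pm

Second scattering at θ₂ = 101°:
Δλ₂ = λ_C(1 - cos(101°))
Δλ₂ = 2.4263 × 1.1908
Δλ₂ = 2.8893 pm

Final wavelength:
λ₂ = 28.4118 + 2.8893 = 31.3010 pm

Total shift: Δλ_total = 4.1118 + 2.8893 = 7.0010 pm

(Intermediate values are shown rounded; full precision is carried through to the final answer.)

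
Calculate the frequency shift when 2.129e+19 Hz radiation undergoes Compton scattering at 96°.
3.404e+18 Hz (decrease)

Convert frequency to wavelength (c = 299792458 m/s):
λ₀ = c/f₀ = 299792458/2.129e+19 = 1.4081374e-11 m = 14.0814 pm

Calculate Compton shift:
Δλ = λ_C(1 - cos(96°)) = 2.6799 pm

Final wavelength:
λ' = λ₀ + Δλ = 14.0814 + 2.6799 = 16.7613 pm

Final frequency:
f' = c/λ' = 299792458/1.6761303e-11 = 1.7885988e+19 Hz

Frequency shift (decrease):
Δf = f₀ - f' = 2.129e+19 - 1.7885988e+19 = 3.404e+18 Hz

(Intermediate values are shown rounded; full precision is carried through to the final answer.)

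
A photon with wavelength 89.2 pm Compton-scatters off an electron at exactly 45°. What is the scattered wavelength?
89.9106 pm

Using the Compton formula: λ' = λ + λ_C(1 − cos θ)

For θ = 45°, cos θ = √2/2 (exact) ≈ 0.7071, so:
1 − cos 45° = 1 − (√2/2) ≈ 0.2929

Δλ = λ_C × 0.2929 = 2.4263 × 0.2929 = 0.7106 pm

λ' = 89.2 + 0.7106 = 89.9106 pm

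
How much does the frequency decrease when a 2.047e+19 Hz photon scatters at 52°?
1.225e+18 Hz (decrease)

Convert frequency to wavelength (c = 299792458 m/s):
λ₀ = c/f₀ = 299792458/2.047e+19 = 1.4645455e-11 m = 14.6455 pm

Calculate Compton shift:
Δλ = λ_C(1 - cos(52°)) = 0.9325 pm

Final wavelength:
λ' = λ₀ + Δλ = 14.6455 + 0.9325 = 15.5780 pm

Final frequency:
f' = c/λ' = 299792458/1.5577979e-11 = 1.9244631e+19 Hz

Frequency shift (decrease):
Δf = f₀ - f' = 2.047e+19 - 1.9244631e+19 = 1.225e+18 Hz

(Intermediate values are shown rounded; full precision is carried through to the final answer.)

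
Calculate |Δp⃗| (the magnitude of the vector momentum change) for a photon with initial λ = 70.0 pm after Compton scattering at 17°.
2.7962e-24 kg·m/s

Photon momentum magnitude is p = h/λ.

Initial momentum:
p₀ = h/λ = 6.6261e-34/7.0000e-11 = 9.4658e-24 kg·m/s

After scattering:
λ' = λ + Δλ = 70.0 + 0.1060 = 70.1060 pm
p' = h/λ' = 6.6261e-34/7.0106e-11 = 9.4515e-24 kg·m/s

Momentum is a vector; the scattered photon's direction makes angle θ = 17° with the incident direction. The magnitude of the vector change Δp⃗ = p⃗₀ − p⃗' is found from the law of cosines:
|Δp⃗|² = p₀² + p'² − 2p₀p'cos θ
|Δp⃗|² = (9.4658e-24)² + (9.4515e-24)² − 2·9.4658e-24·9.4515e-24·cos(17°)
|Δp⃗| = 2.7962e-24 kg·m/s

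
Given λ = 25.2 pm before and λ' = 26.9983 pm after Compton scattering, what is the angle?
75.00°

First find the wavelength shift:
Δλ = λ' - λ = 26.9983 - 25.2 = 1.7983 pm

Using Δλ = λ_C(1 - cos θ), with λ_C = h/(m_e·c) ≈ 2.42631024 pm:
cos θ = 1 - Δλ/λ_C
cos θ = 1 - 1.7983/2.42631024
cos θ = 0.258833

θ = arccos(0.258833)
θ = 75.00°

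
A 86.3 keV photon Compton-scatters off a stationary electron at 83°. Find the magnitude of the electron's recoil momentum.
5.7349e-23 kg·m/s

The electron is initially at rest, so by conservation of momentum:
p⃗_e = p⃗₀ − p⃗'  (incident photon momentum minus scattered photon momentum)

Photon momentum magnitudes (p = h/λ = E/c):
λ₀ = hc/E₀ = 14.3667 pm → p₀ = h/λ₀ = 4.6121e-23 kg·m/s
Δλ = λ_C(1 − cos 83°) = 2.1306 pm
λ' = 16.4973 pm → p' = h/λ' = 4.0165e-23 kg·m/s

The scattered photon makes angle θ = 83° with the incident direction, so by the law of cosines:
|p⃗_e|² = p₀² + p'² − 2p₀p'cos θ
|p⃗_e|² = (4.6121e-23)² + (4.0165e-23)² − 2·4.6121e-23·4.0165e-23·cos(83°)
|p⃗_e| = 5.7349e-23 kg·m/s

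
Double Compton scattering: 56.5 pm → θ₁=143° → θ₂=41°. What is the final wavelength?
61.4592 pm

Apply Compton shift twice:

First scattering at θ₁ = 143°:
Δλ₁ = λ_C(1 - cos(143°))
Δλ₁ = 2.4263 × 1.7986
Δλ₁ = 4.3640 pm

After first scattering:
λ₁ = 56.5 + 4.3640 = 60.8640 pm

Second scattering at θ₂ = 41°:
Δλ₂ = λ_C(1 - cos(41°))
Δλ₂ = 2.4263 × 0.2453
Δλ₂ = 0.5952 pm

Final wavelength:
λ₂ = 60.8640 + 0.5952 = 61.4592 pm

Total shift: Δλ_total = 4.3640 + 0.5952 = 4.9592 pm

(Intermediate values are shown rounded; full precision is carried through to the final answer.)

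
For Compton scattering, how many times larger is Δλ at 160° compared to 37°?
160° produces the larger shift by a factor of 9.633

Calculate both shifts using Δλ = λ_C(1 - cos θ):

For θ₁ = 37°:
Δλ₁ = 2.4263 × (1 - cos(37°))
Δλ₁ = 2.4263 × 0.2014
Δλ₁ = 0.4886 pm

For θ₂ = 160°:
Δλ₂ = 2.4263 × (1 - cos(160°))
Δλ₂ = 2.4263 × 1.9397
Δλ₂ = 4.7063 pm

The 160° angle produces the larger shift.
Ratio: 4.7063/0.4886 = 9.633

(Intermediate values are shown rounded; full precision is carried through to the final answer.)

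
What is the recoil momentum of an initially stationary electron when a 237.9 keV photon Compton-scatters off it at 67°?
1.2702e-22 kg·m/s

The electron is initially at rest, so by conservation of momentum:
p⃗_e = p⃗₀ − p⃗'  (incident photon momentum minus scattered photon momentum)

Photon momentum magnitudes (p = h/λ = E/c):
λ₀ = hc/E₀ = 5.2116 pm → p₀ = h/λ₀ = 1.2714e-22 kg·m/s
Δλ = λ_C(1 − cos 67°) = 1.4783 pm
λ' = 6.6899 pm → p' = h/λ' = 9.9046e-23 kg·m/s

The scattered photon makes angle θ = 67° with the incident direction, so by the law of cosines:
|p⃗_e|² = p₀² + p'² − 2p₀p'cos θ
|p⃗_e|² = (1.2714e-22)² + (9.9046e-23)² − 2·1.2714e-22·9.9046e-23·cos(67°)
|p⃗_e| = 1.2702e-22 kg·m/s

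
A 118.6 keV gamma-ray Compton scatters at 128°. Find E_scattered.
86.2554 keV

First convert energy to wavelength:
λ = hc/E, with hc ≈ 1239.842 keV·pm (i.e. 1239.842 eV·nm)

For E = 118.6 keV = 118600 eV:
λ = 1239.842 keV·pm / 118.6 keV
λ = 10.4540 pm

Calculate the Compton shift:
Δλ = λ_C(1 - cos(128°)) = 2.4263 × 1.6157
Δλ = 3.9201 pm

Final wavelength:
λ' = 10.4540 + 3.9201 = 14.3741 pm

Final energy:
E' = hc/λ' = 1239.842 / 14.3741 = 86.2554 keV

(Intermediate values are shown rounded; full precision is carried through to the final answer.)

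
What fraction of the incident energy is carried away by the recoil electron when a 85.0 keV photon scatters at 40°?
0.0375 (or 3.75%)

Calculate initial and final photon energies:

Initial: E₀ = 85.0 keV → λ₀ = 14.5864 pm
Compton shift: Δλ = 0.5676 pm
Final wavelength: λ' = 15.1540 pm
Final energy: E' = 81.8160 keV

Fractional energy loss:
(E₀ - E')/E₀ = (85.0000 - 81.8160)/85.0000
= 3.1840/85.0000
= 0.0375
= 3.75%

(Intermediate values are shown rounded; full precision is carried through to the final answer.)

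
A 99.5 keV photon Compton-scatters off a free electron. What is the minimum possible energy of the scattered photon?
71.6119 keV (at θ = 180°)

The scattered photon has minimum energy when its wavelength is maximum, i.e., when the Compton shift Δλ = λ_C(1 − cos θ) is maximum. This occurs at θ = 180° (backscattering), giving Δλ_max = 2λ_C = 4.8526 pm.

Initial wavelength: λ₀ = hc/E₀ = 12.4607 pm
Maximum final wavelength: λ'_max = λ₀ + 2λ_C = 12.4607 + 4.8526 = 17.3133 pm
Minimum final energy: E'_min = hc/λ'_max = 71.6119 keV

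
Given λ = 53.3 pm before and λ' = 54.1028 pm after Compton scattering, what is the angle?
48.00°

First find the wavelength shift:
Δλ = λ' - λ = 54.1028 - 53.3 = 0.8028 pm

Using Δλ = λ_C(1 - cos θ), with λ_C = h/(m_e·c) ≈ 2.42631024 pm:
cos θ = 1 - Δλ/λ_C
cos θ = 1 - 0.8028/2.42631024
cos θ = 0.669127

θ = arccos(0.669127)
θ = 48.00°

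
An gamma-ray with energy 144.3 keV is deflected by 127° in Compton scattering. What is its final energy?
99.3573 keV

First convert energy to wavelength:
λ = hc/E, with hc ≈ 1239.842 keV·pm (i.e. 1239.842 eV·nm)

For E = 144.3 keV = 144300 eV:
λ = 1239.842 keV·pm / 144.3 keV
λ = 8.5921 pm

Calculate the Compton shift:
Δλ = λ_C(1 - cos(127°)) = 2.4263 × 1.6018
Δλ = 3.8865 pm

Final wavelength:
λ' = 8.5921 + 3.8865 = 12.4786 pm

Final energy:
E' = hc/λ' = 1239.842 / 12.4786 = 99.3573 keV

(Intermediate values are shown rounded; full precision is carried through to the final answer.)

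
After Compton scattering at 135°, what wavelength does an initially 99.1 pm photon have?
103.2420 pm

Using the Compton formula: λ' = λ + λ_C(1 − cos θ)

For θ = 135°, cos θ = -√2/2 (exact) ≈ -0.7071, so:
1 − cos 135° = 1 − (-√2/2) ≈ 1.7071

Δλ = λ_C × 1.7071 = 2.4263 × 1.7071 = 4.1420 pm

λ' = 99.1 + 4.1420 = 103.2420 pm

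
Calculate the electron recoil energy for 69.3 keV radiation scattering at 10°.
0.1425 keV

By energy conservation: K_e = E_initial - E_final

First find the scattered photon energy:
Initial wavelength: λ = hc/E = 17.8909 pm
Compton shift: Δλ = λ_C(1 - cos(10°)) = 0.0369 pm
Final wavelength: λ' = 17.8909 + 0.0369 = 17.9278 pm
Final photon energy: E' = hc/λ' = 69.1575 keV

Electron kinetic energy:
K_e = E - E' = 69.3000 - 69.1575 = 0.1425 keV

(Intermediate values are shown rounded; full precision is carried through to the final answer.)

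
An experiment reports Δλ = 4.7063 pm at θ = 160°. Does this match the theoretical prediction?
Yes, consistent

Calculate the expected shift for θ = 160°:

Δλ_expected = λ_C(1 - cos(160°))
Δλ_expected = 2.4263 × (1 - cos(160°))
Δλ_expected = 2.4263 × 1.9397
Δλ_expected = 4.7063 pm

Given shift: 4.7063 pm
Expected shift: 4.7063 pm
Difference: 0.0000 pm

The values match. This is consistent with Compton scattering at the stated angle.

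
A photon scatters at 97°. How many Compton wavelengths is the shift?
1.1219 λ_C

The Compton shift formula is:
Δλ = λ_C(1 - cos θ)

Dividing both sides by λ_C:
Δλ/λ_C = 1 - cos θ

For θ = 97°:
Δλ/λ_C = 1 - cos(97°)
Δλ/λ_C = 1 - -0.1219
Δλ/λ_C = 1.1219

This means the shift is 1.1219 × λ_C = 2.7220 pm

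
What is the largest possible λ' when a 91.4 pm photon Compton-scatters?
96.2526 pm (at θ = 180°)

The Compton shift is Δλ = λ_C(1 − cos θ).

Since cos θ ranges from −1 to 1, the factor (1 − cos θ) ranges from 0 to 2; the maximum shift occurs at θ = 180° (backscattering):
Δλ_max = 2λ_C = 2 × 2.4263 pm = 4.8526 pm

Maximum scattered wavelength:
λ'_max = λ₀ + Δλ_max = 91.4 + 4.8526 = 96.2526 pm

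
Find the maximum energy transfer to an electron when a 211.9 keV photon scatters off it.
96.0669 keV

Maximum energy transfer occurs at θ = 180° (backscattering).

Initial photon: E₀ = 211.9 keV → λ₀ = 5.8511 pm

Maximum Compton shift (at 180°):
Δλ_max = 2λ_C = 2 × 2.4263 = 4.8526 pm

Final wavelength:
λ' = 5.8511 + 4.8526 = 10.7037 pm

Minimum photon energy (maximum energy to electron):
E'_min = hc/λ' = 115.8331 keV

Maximum electron kinetic energy:
K_max = E₀ - E'_min = 211.9000 - 115.8331 = 96.0669 keV

(Intermediate values are shown rounded; full precision is carried through to the final answer.)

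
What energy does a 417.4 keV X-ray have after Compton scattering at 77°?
255.5900 keV

First convert energy to wavelength:
λ = hc/E, with hc ≈ 1239.842 keV·pm (i.e. 1239.842 eV·nm)

For E = 417.4 keV = 417400 eV:
λ = 1239.842 keV·pm / 417.4 keV
λ = 2.9704 pm

Calculate the Compton shift:
Δλ = λ_C(1 - cos(77°)) = 2.4263 × 0.7750
Δλ = 1.8805 pm

Final wavelength:
λ' = 2.9704 + 1.8805 = 4.8509 pm

Final energy:
E' = hc/λ' = 1239.842 / 4.8509 = 255.5900 keV

(Intermediate values are shown rounded; full precision is carried through to the final answer.)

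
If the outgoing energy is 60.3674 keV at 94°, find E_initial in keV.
69.1000 keV

Convert final energy to wavelength (hc ≈ 1239.842 keV·pm):
λ' = hc/E' = 1239.842 / 60.3674 = 20.5383 pm

Calculate the Compton shift:
Δλ = λ_C(1 - cos(94°))
Δλ = 2.4263 × (1 - cos(94°))
Δλ = 2.5956 pm

Initial wavelength:
λ = λ' - Δλ = 20.5383 - 2.5956 = 17.9427 pm

Initial energy:
E = hc/λ = 1239.842 / 17.9427 = 69.1000 keV

(Intermediate values are shown rounded; full precision is carried through to the final answer.)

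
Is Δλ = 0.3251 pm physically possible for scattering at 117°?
No, inconsistent

Calculate the expected shift for θ = 117°:

Δλ_expected = λ_C(1 - cos(117°))
Δλ_expected = 2.4263 × (1 - cos(117°))
Δλ_expected = 2.4263 × 1.4540
Δλ_expected = 3.5278 pm

Given shift: 0.3251 pm
Expected shift: 3.5278 pm
Difference: 3.2028 pm

The values do not match. The given shift corresponds to θ ≈ 30.0°, not 117°.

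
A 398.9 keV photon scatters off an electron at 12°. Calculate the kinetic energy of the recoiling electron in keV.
6.6905 keV

By energy conservation: K_e = E_initial - E_final

First find the scattered photon energy:
Initial wavelength: λ = hc/E = 3.1082 pm
Compton shift: Δλ = λ_C(1 - cos(12°)) = 0.0530 pm
Final wavelength: λ' = 3.1082 + 0.0530 = 3.1612 pm
Final photon energy: E' = hc/λ' = 392.2095 keV

Electron kinetic energy:
K_e = E - E' = 398.9000 - 392.2095 = 6.6905 keV

(Intermediate values are shown rounded; full precision is carried through to the final answer.)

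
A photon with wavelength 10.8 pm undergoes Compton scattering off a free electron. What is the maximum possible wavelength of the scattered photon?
15.6526 pm (at θ = 180°)

The Compton shift is Δλ = λ_C(1 − cos θ).

Since cos θ ranges from −1 to 1, the factor (1 − cos θ) ranges from 0 to 2; the maximum shift occurs at θ = 180° (backscattering):
Δλ_max = 2λ_C = 2 × 2.4263 pm = 4.8526 pm

Maximum scattered wavelength:
λ'_max = λ₀ + Δλ_max = 10.8 + 4.8526 = 15.6526 pm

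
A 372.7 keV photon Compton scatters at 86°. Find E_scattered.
222.0463 keV

First convert energy to wavelength:
λ = hc/E, with hc ≈ 1239.842 keV·pm (i.e. 1239.842 eV·nm)

For E = 372.7 keV = 372700 eV:
λ = 1239.842 keV·pm / 372.7 keV
λ = 3.3266 pm

Calculate the Compton shift:
Δλ = λ_C(1 - cos(86°)) = 2.4263 × 0.9302
Δλ = 2.2571 pm

Final wavelength:
λ' = 3.3266 + 2.2571 = 5.5837 pm

Final energy:
E' = hc/λ' = 1239.842 / 5.5837 = 222.0463 keV

(Intermediate values are shown rounded; full precision is carried through to the final answer.)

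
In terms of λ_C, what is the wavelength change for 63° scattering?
0.5460 λ_C

The Compton shift formula is:
Δλ = λ_C(1 - cos θ)

Dividing both sides by λ_C:
Δλ/λ_C = 1 - cos θ

For θ = 63°:
Δλ/λ_C = 1 - cos(63°)
Δλ/λ_C = 1 - 0.4540
Δλ/λ_C = 0.5460

This means the shift is 0.5460 × λ_C = 1.3248 pm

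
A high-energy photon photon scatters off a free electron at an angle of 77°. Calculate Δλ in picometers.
1.8805 pm

Using the Compton scattering formula:
Δλ = λ_C(1 - cos θ)

where λ_C = h/(m_e·c) ≈ 2.4263 pm is the Compton wavelength of an electron.

For θ = 77°:
cos(77°) = 0.2250
1 - cos(77°) = 0.7750

Δλ = 2.4263 × 0.7750
Δλ = 1.8805 pm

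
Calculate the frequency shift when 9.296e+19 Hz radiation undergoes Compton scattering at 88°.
3.910e+19 Hz (decrease)

Convert frequency to wavelength (c = 299792458 m/s):
λ₀ = c/f₀ = 299792458/9.296e+19 = 3.2249619e-12 m = 3.2250 pm

Calculate Compton shift:
Δλ = λ_C(1 - cos(88°)) = 2.3416 pm

Final wavelength:
λ' = λ₀ + Δλ = 3.2250 + 2.3416 = 5.5666 pm

Final frequency:
f' = c/λ' = 299792458/5.5665951e-12 = 5.3855625e+19 Hz

Frequency shift (decrease):
Δf = f₀ - f' = 9.296e+19 - 5.3855625e+19 = 3.910e+19 Hz

(Intermediate values are shown rounded; full precision is carried through to the final answer.)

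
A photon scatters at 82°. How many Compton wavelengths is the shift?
0.8608 λ_C

The Compton shift formula is:
Δλ = λ_C(1 - cos θ)

Dividing both sides by λ_C:
Δλ/λ_C = 1 - cos θ

For θ = 82°:
Δλ/λ_C = 1 - cos(82°)
Δλ/λ_C = 1 - 0.1392
Δλ/λ_C = 0.8608

This means the shift is 0.8608 × λ_C = 2.0886 pm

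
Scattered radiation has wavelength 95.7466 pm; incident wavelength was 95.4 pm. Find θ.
31.00°

First find the wavelength shift:
Δλ = λ' - λ = 95.7466 - 95.4 = 0.3466 pm

Using Δλ = λ_C(1 - cos θ), with λ_C = h/(m_e·c) ≈ 2.42631024 pm:
cos θ = 1 - Δλ/λ_C
cos θ = 1 - 0.3466/2.42631024
cos θ = 0.857149

θ = arccos(0.857149)
θ = 31.00°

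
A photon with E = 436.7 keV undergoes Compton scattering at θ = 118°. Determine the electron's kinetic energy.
243.1111 keV

By energy conservation: K_e = E_initial - E_final

First find the scattered photon energy:
Initial wavelength: λ = hc/E = 2.8391 pm
Compton shift: Δλ = λ_C(1 - cos(118°)) = 3.5654 pm
Final wavelength: λ' = 2.8391 + 3.5654 = 6.4045 pm
Final photon energy: E' = hc/λ' = 193.5889 keV

Electron kinetic energy:
K_e = E - E' = 436.7000 - 193.5889 = 243.1111 keV

(Intermediate values are shown rounded; full precision is carried through to the final answer.)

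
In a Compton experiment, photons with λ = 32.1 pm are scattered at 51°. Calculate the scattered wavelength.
32.9994 pm

Using the Compton scattering formula:
λ' = λ + Δλ = λ + λ_C(1 - cos θ)

Given:
- Initial wavelength λ = 32.1 pm
- Scattering angle θ = 51°
- Compton wavelength λ_C ≈ 2.4263 pm

Calculate the shift:
Δλ = 2.4263 × (1 - cos(51°))
Δλ = 2.4263 × 0.3707
Δλ = 0.8994 pm

Final wavelength:
λ' = 32.1 + 0.8994 = 32.9994 pm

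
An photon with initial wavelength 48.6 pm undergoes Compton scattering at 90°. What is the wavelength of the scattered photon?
51.0263 pm

Using the Compton scattering formula:
λ' = λ + Δλ = λ + λ_C(1 - cos θ)

Given:
- Initial wavelength λ = 48.6 pm
- Scattering angle θ = 90°
- Compton wavelength λ_C ≈ 2.4263 pm

Calculate the shift:
Δλ = 2.4263 × (1 - cos(90°))
Δλ = 2.4263 × 1.0000
Δλ = 2.4263 pm

Final wavelength:
λ' = 48.6 + 2.4263 = 51.0263 pm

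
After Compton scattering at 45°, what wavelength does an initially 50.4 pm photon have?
51.1106 pm

Using the Compton formula: λ' = λ + λ_C(1 − cos θ)

For θ = 45°, cos θ = √2/2 (exact) ≈ 0.7071, so:
1 − cos 45° = 1 − (√2/2) ≈ 0.2929

Δλ = λ_C × 0.2929 = 2.4263 × 0.2929 = 0.7106 pm

λ' = 50.4 + 0.7106 = 51.1106 pm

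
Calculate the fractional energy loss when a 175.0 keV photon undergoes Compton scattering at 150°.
0.3899 (or 38.99%)

Calculate initial and final photon energies:

Initial: E₀ = 175.0 keV → λ₀ = 7.0848 pm
Compton shift: Δλ = 4.5276 pm
Final wavelength: λ' = 11.6124 pm
Final energy: E' = 106.7691 keV

Fractional energy loss:
(E₀ - E')/E₀ = (175.0000 - 106.7691)/175.0000
= 68.2309/175.0000
= 0.3899
= 38.99%

(Intermediate values are shown rounded; full precision is carried through to the final answer.)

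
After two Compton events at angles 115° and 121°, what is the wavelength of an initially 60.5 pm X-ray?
67.6277 pm

Apply Compton shift twice:

First scattering at θ₁ = 115°:
Δλ₁ = λ_C(1 - cos(115°))
Δλ₁ = 2.4263 × 1.4226
Δλ₁ = 3.4517 pm

After first scattering:
λ₁ = 60.5 + 3.4517 = 63.9517 pm

Second scattering at θ₂ = 121°:
Δλ₂ = λ_C(1 - cos(121°))
Δλ₂ = 2.4263 × 1.5150
Δλ₂ = 3.6760 pm

Final wavelength:
λ₂ = 63.9517 + 3.6760 = 67.6277 pm

Total shift: Δλ_total = 3.4517 + 3.6760 = 7.1277 pm

(Intermediate values are shown rounded; full precision is carried through to the final answer.)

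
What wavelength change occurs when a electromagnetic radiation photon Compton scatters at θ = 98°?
2.7640 pm

Using the Compton scattering formula:
Δλ = λ_C(1 - cos θ)

where λ_C = h/(m_e·c) ≈ 2.4263 pm is the Compton wavelength of an electron.

For θ = 98°:
cos(98°) = -0.1392
1 - cos(98°) = 1.1392

Δλ = 2.4263 × 1.1392
Δλ = 2.7640 pm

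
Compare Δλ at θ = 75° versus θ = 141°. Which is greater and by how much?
141° produces the larger shift by a factor of 2.398

Calculate both shifts using Δλ = λ_C(1 - cos θ):

For θ₁ = 75°:
Δλ₁ = 2.4263 × (1 - cos(75°))
Δλ₁ = 2.4263 × 0.7412
Δλ₁ = 1.7983 pm

For θ₂ = 141°:
Δλ₂ = 2.4263 × (1 - cos(141°))
Δλ₂ = 2.4263 × 1.7771
Δλ₂ = 4.3119 pm

The 141° angle produces the larger shift.
Ratio: 4.3119/1.7983 = 2.398

(Intermediate values are shown rounded; full precision is carried through to the final answer.)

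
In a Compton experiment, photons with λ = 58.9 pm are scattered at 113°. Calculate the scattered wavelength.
62.2743 pm

Using the Compton scattering formula:
λ' = λ + Δλ = λ + λ_C(1 - cos θ)

Given:
- Initial wavelength λ = 58.9 pm
- Scattering angle θ = 113°
- Compton wavelength λ_C ≈ 2.4263 pm

Calculate the shift:
Δλ = 2.4263 × (1 - cos(113°))
Δλ = 2.4263 × 1.3907
Δλ = 3.3743 pm

Final wavelength:
λ' = 58.9 + 3.3743 = 62.2743 pm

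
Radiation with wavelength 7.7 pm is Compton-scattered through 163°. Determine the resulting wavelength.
12.4466 pm

Using the Compton scattering formula:
λ' = λ + Δλ = λ + λ_C(1 - cos θ)

Given:
- Initial wavelength λ = 7.7 pm
- Scattering angle θ = 163°
- Compton wavelength λ_C ≈ 2.4263 pm

Calculate the shift:
Δλ = 2.4263 × (1 - cos(163°))
Δλ = 2.4263 × 1.9563
Δλ = 4.7466 pm

Final wavelength:
λ' = 7.7 + 4.7466 = 12.4466 pm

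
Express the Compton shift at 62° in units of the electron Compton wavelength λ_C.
0.5305 λ_C

The Compton shift formula is:
Δλ = λ_C(1 - cos θ)

Dividing both sides by λ_C:
Δλ/λ_C = 1 - cos θ

For θ = 62°:
Δλ/λ_C = 1 - cos(62°)
Δλ/λ_C = 1 - 0.4695
Δλ/λ_C = 0.5305

This means the shift is 0.5305 × λ_C = 1.2872 pm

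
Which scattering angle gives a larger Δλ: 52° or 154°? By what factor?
154° produces the larger shift by a factor of 4.940

Calculate both shifts using Δλ = λ_C(1 - cos θ):

For θ₁ = 52°:
Δλ₁ = 2.4263 × (1 - cos(52°))
Δλ₁ = 2.4263 × 0.3843
Δλ₁ = 0.9325 pm

For θ₂ = 154°:
Δλ₂ = 2.4263 × (1 - cos(154°))
Δλ₂ = 2.4263 × 1.8988
Δλ₂ = 4.6071 pm

The 154° angle produces the larger shift.
Ratio: 4.6071/0.9325 = 4.940

(Intermediate values are shown rounded; full precision is carried through to the final answer.)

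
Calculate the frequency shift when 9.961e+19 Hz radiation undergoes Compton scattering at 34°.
1.207e+19 Hz (decrease)

Convert frequency to wavelength (c = 299792458 m/s):
λ₀ = c/f₀ = 299792458/9.961e+19 = 3.0096623e-12 m = 3.0097 pm

Calculate Compton shift:
Δλ = λ_C(1 - cos(34°)) = 0.4148 pm

Final wavelength:
λ' = λ₀ + Δλ = 3.0097 + 0.4148 = 3.4245 pm

Final frequency:
f' = c/λ' = 299792458/3.4244702e-12 = 8.7544188e+19 Hz

Frequency shift (decrease):
Δf = f₀ - f' = 9.961e+19 - 8.7544188e+19 = 1.207e+19 Hz

(Intermediate values are shown rounded; full precision is carried through to the final answer.)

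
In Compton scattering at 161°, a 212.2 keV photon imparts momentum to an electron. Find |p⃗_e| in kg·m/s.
1.7392e-22 kg·m/s

The electron is initially at rest, so by conservation of momentum:
p⃗_e = p⃗₀ − p⃗'  (incident photon momentum minus scattered photon momentum)

Photon momentum magnitudes (p = h/λ = E/c):
λ₀ = hc/E₀ = 5.8428 pm → p₀ = h/λ₀ = 1.1341e-22 kg·m/s
Δλ = λ_C(1 − cos 161°) = 4.7204 pm
λ' = 10.5632 pm → p' = h/λ' = 6.2728e-23 kg·m/s

The scattered photon makes angle θ = 161° with the incident direction, so by the law of cosines:
|p⃗_e|² = p₀² + p'² − 2p₀p'cos θ
|p⃗_e|² = (1.1341e-22)² + (6.2728e-23)² − 2·1.1341e-22·6.2728e-23·cos(161°)
|p⃗_e| = 1.7392e-22 kg·m/s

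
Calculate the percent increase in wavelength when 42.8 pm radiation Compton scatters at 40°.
1.3263%

Calculate the Compton shift:
Δλ = λ_C(1 - cos(40°))
Δλ = 2.4263 × (1 - cos(40°))
Δλ = 2.4263 × 0.2340
Δλ = 0.5676 pm

Percentage change:
(Δλ/λ₀) × 100 = (0.5676/42.8) × 100
= 1.3263%

(Intermediate values are shown rounded; full precision is carried through to the final answer.)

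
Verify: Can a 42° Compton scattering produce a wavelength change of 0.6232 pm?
Yes, consistent

Calculate the expected shift for θ = 42°:

Δλ_expected = λ_C(1 - cos(42°))
Δλ_expected = 2.4263 × (1 - cos(42°))
Δλ_expected = 2.4263 × 0.2569
Δλ_expected = 0.6232 pm

Given shift: 0.6232 pm
Expected shift: 0.6232 pm
Difference: 0.0000 pm

The values match. This is consistent with Compton scattering at the stated angle.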